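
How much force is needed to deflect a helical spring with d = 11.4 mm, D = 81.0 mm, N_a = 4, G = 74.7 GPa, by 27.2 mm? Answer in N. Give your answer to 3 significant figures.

k = Gd⁴/(8D³N_a) = (74.7×10³)(11.4⁴)/(8·81.0³·4) = 74.188 N/mm
F = k·δ = 74.188 × 27.2 = 2017.9 N

2020 N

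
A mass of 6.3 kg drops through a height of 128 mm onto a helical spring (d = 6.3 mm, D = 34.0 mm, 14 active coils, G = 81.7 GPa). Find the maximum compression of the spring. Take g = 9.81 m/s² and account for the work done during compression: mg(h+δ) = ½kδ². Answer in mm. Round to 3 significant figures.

25.5 mm

k = Gd⁴/(8D³N_a) = (81.7×10³)(6.3⁴)/(8·34.0³·14) = 29.237 N/mm
W = mg = 6.3 × 9.81 = 61.803 N
½kδ² − Wδ − Wh = 0 → δ = (W + √(W² + 2kWh))/k
δ = (61.803 + √(3819.6 + 462572))/29.237 = (61.803 + 682.93)/29.237 = 25.472 mm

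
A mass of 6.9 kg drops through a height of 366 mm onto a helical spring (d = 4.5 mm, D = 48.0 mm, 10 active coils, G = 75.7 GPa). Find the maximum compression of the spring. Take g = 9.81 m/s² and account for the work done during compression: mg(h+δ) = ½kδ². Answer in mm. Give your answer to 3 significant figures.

140 mm

k = Gd⁴/(8D³N_a) = (75.7×10³)(4.5⁴)/(8·48.0³·10) = 3.5086 N/mm
W = mg = 6.9 × 9.81 = 67.689 N
½kδ² − Wδ − Wh = 0 → δ = (W + √(W² + 2kWh))/k
δ = (67.689 + √(4581.8 + 173845))/3.5086 = (67.689 + 422.41)/3.5086 = 139.68 mm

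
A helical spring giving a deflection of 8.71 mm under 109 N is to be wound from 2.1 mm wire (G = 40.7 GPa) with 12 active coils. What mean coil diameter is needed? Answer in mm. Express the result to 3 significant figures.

8.70 mm

Required rate k = F/δ = 109/8.71 = 12.514 N/mm
D = (Gd⁴/(8N_a·k))^(1/3) = (40.7×10³·2.1⁴/(8·12·12.514))^(1/3)
  = (658.858)^(1/3) = 8.7016 mm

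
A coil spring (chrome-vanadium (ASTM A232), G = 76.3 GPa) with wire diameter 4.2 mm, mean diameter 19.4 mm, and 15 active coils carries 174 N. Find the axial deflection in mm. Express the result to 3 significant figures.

k = Gd⁴/(8D³N_a) = (76.3×10³)(4.2⁴)/(8·19.4³·15) = 27.098 N/mm
δ = F/k = 174 / 27.098 = 6.4212 mm

6.42 mm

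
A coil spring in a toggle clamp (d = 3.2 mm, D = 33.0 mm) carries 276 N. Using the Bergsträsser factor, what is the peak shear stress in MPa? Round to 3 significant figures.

800 MPa

Spring index C = D/d = 33.0/3.2 = 10.3125
K_B = (4C+2)/(4C−3) = 43.250/38.250 = 1.1307
τ₀ = 8FD/(πd³) = 8·276·33.0/(π·3.2³) = 72864/102.94 = 707.8 MPa
τ_max = K·τ₀ = 1.1307 × 707.8 = 800.33 MPa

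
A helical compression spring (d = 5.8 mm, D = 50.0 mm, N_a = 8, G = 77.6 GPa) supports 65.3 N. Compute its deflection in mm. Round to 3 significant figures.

5.95 mm

k = Gd⁴/(8D³N_a) = (77.6×10³)(5.8⁴)/(8·50.0³·8) = 10.977 N/mm
δ = F/k = 65.3 / 10.977 = 5.9488 mm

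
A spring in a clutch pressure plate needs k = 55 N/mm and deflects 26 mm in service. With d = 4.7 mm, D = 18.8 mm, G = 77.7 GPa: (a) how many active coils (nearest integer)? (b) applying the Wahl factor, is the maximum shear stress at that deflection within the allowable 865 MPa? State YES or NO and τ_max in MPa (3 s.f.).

N_a = Gd⁴/(8D³k) = (77.7×10³)(4.7⁴)/(8·18.8³·55) = 12.97 → N_a = 13
Actual rate k = Gd⁴/(8D³·13) = 54.866 N/mm
Working load F = kδ = 54.866·26 = 1426.5 N
C = 18.8/4.7 = 4.0000; K_W = (4C−1)/(4C−4)+0.615/C = 1.4038
τ_max = K_W·8FD/(πd³) = 1.4038·657.78 = 923.36 MPa
τ_max > 865 MPa → exceeds allowable

(a) 13 coils; (b) NO, τ_max = 923 MPa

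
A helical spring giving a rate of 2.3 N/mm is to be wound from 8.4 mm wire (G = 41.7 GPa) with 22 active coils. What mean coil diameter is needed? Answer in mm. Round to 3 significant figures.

D = (Gd⁴/(8N_a·k))^(1/3) = (41.7×10³·8.4⁴/(8·22·2.3))^(1/3)
  = (512876)^(1/3) = 80.0456 mm

80.0 mm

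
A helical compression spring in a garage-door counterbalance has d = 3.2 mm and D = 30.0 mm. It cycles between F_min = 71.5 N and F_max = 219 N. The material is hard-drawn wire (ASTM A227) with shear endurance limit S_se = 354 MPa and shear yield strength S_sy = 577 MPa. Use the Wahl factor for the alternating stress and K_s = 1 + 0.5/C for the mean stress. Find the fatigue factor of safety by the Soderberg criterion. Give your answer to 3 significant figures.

C = D/d = 30.0/3.2 = 9.3750; K_W = (4C−1)/(4C−4)+0.615/C = 1.1552; K_s = 1+0.5/C = 1.0533
F_a = (F_max−F_min)/2 = 73.75 N; F_m = (F_max+F_min)/2 = 145.25 N
τ_a = K_W·8F_aD/(πd³) = 1.1552 × 171.94 = 198.62 MPa
τ_m = K_s·8F_mD/(πd³) = 1.0533 × 338.63 = 356.69 MPa
Soderberg: 1/n_f = τ_a/S_se + τ_m/S_sy = 198.62/354 + 356.69/577 = 0.56106 + 0.61818 = 1.1792
n_f = 1/1.1792 = 0.848

0.848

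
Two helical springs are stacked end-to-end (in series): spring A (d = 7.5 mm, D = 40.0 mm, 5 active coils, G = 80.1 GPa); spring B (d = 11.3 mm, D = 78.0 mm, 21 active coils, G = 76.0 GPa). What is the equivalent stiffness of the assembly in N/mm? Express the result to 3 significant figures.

13.4 N/mm

k_A = Gd⁴/(8D³N_a) = (80.1×10³)(7.5⁴)/(8·40.0³·5) = 99.001 N/mm
k_B = Gd⁴/(8D³N_a) = (76.0×10³)(11.3⁴)/(8·78.0³·21) = 15.543 N/mm
Series: 1/k_eq = 1/99.001 + 1/15.543 = 0.074439; k_eq = 13.434 N/mm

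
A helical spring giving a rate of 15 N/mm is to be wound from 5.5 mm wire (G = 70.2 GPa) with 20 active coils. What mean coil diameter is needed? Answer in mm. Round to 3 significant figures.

29.9 mm

D = (Gd⁴/(8N_a·k))^(1/3) = (70.2×10³·5.5⁴/(8·20·15))^(1/3)
  = (26765.6)^(1/3) = 29.9129 mm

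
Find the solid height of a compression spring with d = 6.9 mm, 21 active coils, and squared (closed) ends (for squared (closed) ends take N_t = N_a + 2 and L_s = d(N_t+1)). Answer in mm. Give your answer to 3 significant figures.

squared (closed) ends: N_t = N_a + 2 = 21 + 2 = 23
L_s = d·(N_t+1) = 6.9 × 24 = 165.6 mm

166 mm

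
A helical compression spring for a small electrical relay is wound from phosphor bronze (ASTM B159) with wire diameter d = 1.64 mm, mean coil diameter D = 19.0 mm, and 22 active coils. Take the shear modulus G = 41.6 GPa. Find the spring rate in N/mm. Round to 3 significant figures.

k = Gd⁴/(8D³N_a) = (41.6×10³ × 1.64⁴) / (8 × 19.0³ × 22)
  = 300932 / 1.20718e+06 = 0.24928 N/mm

0.249 N/mm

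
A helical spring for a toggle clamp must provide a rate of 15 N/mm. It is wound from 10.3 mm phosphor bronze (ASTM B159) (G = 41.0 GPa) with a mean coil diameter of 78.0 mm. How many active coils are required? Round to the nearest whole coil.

N_a = Gd⁴/(8D³k) = (41.0×10³ × 10.3⁴)/(8 × 78.0³ × 15)
    = 4.61459e+08 / 5.69462e+07 = 8.103 → 8 coils

8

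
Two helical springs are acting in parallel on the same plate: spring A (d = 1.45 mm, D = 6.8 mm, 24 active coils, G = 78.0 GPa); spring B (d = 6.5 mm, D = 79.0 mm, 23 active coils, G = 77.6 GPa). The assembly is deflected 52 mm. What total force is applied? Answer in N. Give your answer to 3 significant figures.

k_A = Gd⁴/(8D³N_a) = (78.0×10³)(1.45⁴)/(8·6.8³·24) = 5.7113 N/mm
k_B = Gd⁴/(8D³N_a) = (77.6×10³)(6.5⁴)/(8·79.0³·23) = 1.5269 N/mm
Parallel: k_eq = 5.7113 + 1.5269 = 7.2383 N/mm
F = k_eq·δ = 7.2383·52 = 376.39 N

376 N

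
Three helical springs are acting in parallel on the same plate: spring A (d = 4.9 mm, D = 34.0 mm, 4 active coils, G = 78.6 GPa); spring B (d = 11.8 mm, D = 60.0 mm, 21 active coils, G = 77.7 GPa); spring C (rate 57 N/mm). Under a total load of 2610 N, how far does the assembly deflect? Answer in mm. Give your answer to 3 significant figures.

19.4 mm

k_A = Gd⁴/(8D³N_a) = (78.6×10³)(4.9⁴)/(8·34.0³·4) = 36.026 N/mm
k_B = Gd⁴/(8D³N_a) = (77.7×10³)(11.8⁴)/(8·60.0³·21) = 41.513 N/mm
Parallel: k_eq = 36.026 + 41.513 + 57 = 134.54 N/mm
δ = F/k_eq = 2610/134.54 = 19.4 mm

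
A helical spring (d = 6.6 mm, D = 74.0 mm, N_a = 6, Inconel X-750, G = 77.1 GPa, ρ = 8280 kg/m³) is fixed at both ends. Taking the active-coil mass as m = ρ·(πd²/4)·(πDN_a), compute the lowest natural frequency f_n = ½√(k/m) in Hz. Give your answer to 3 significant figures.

69.0 Hz

k = Gd⁴/(8D³N_a) = (77.1×10³)(6.6⁴)/(8·74.0³·6) = 7.5213 N/mm = 7521.3 N/m
Wire length L = πDN_a = π·74.0·6 = 1394.9 mm
m = ρ·(πd²/4)·L = 8280 × 34.212×10⁻⁶ m² × 1.3949 m = 0.39513 kg
f_n = ½√(k/m) = 0.5·√(7521.3/0.39513) = 0.5·√(19035) = 68.984 Hz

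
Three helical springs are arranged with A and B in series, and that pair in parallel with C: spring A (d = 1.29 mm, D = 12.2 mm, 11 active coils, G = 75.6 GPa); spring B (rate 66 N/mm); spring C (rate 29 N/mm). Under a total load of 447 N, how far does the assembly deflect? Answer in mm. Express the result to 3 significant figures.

k_A = Gd⁴/(8D³N_a) = (75.6×10³)(1.29⁴)/(8·12.2³·11) = 1.3101 N/mm
Springs A,B series: k_AB = 1/(1/1.3101+1/66) = 1.2846 N/mm; parallel with C: k_eq = 1.2846+29 = 30.285 N/mm
δ = F/k_eq = 447/30.285 = 14.76 mm

14.8 mm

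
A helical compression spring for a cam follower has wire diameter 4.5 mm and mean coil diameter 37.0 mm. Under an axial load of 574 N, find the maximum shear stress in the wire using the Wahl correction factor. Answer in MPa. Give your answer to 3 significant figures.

Spring index C = D/d = 37.0/4.5 = 8.2222
K_W = (4C−1)/(4C−4) + 0.615/C = 31.889/28.889 + 0.0748 = 1.1786
τ₀ = 8FD/(πd³) = 8·574·37.0/(π·4.5³) = 169904/286.28 = 593.49 MPa
τ_max = K·τ₀ = 1.1786 × 593.49 = 699.52 MPa

700 MPa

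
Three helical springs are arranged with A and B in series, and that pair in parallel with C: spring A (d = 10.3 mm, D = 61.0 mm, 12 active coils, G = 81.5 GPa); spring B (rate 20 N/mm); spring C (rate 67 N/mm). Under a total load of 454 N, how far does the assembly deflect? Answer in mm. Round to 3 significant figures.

k_A = Gd⁴/(8D³N_a) = (81.5×10³)(10.3⁴)/(8·61.0³·12) = 42.096 N/mm
Springs A,B series: k_AB = 1/(1/42.096+1/20) = 13.558 N/mm; parallel with C: k_eq = 13.558+67 = 80.558 N/mm
δ = F/k_eq = 454/80.558 = 5.6357 mm

5.64 mm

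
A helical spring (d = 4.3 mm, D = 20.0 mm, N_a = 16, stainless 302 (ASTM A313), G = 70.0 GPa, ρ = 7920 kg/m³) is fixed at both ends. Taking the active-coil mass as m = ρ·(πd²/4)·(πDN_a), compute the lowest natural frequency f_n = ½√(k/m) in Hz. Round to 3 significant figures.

225 Hz

k = Gd⁴/(8D³N_a) = (70.0×10³)(4.3⁴)/(8·20.0³·16) = 23.371 N/mm = 23371 N/m
Wire length L = πDN_a = π·20.0·16 = 1005.3 mm
m = ρ·(πd²/4)·L = 7920 × 14.522×10⁻⁶ m² × 1.0053 m = 0.11563 kg
f_n = ½√(k/m) = 0.5·√(23371/0.11563) = 0.5·√(2.0213e+05) = 224.79 Hz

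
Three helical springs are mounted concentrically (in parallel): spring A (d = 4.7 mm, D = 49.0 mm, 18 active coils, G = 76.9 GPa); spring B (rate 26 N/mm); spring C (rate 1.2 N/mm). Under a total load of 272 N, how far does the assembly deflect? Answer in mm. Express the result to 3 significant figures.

k_A = Gd⁴/(8D³N_a) = (76.9×10³)(4.7⁴)/(8·49.0³·18) = 2.215 N/mm
Parallel: k_eq = 2.215 + 26 + 1.2 = 29.415 N/mm
δ = F/k_eq = 272/29.415 = 9.247 mm

9.25 mm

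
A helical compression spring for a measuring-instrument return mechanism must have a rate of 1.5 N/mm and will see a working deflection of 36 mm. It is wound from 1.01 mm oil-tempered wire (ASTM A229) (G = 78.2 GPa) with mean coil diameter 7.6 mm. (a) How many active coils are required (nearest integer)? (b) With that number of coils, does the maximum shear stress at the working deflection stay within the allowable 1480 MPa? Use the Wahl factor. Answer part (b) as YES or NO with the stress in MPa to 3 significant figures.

N_a = Gd⁴/(8D³k) = (78.2×10³)(1.01⁴)/(8·7.6³·1.5) = 15.45 → N_a = 15
Actual rate k = Gd⁴/(8D³·15) = 1.5448 N/mm
Working load F = kδ = 1.5448·36 = 55.613 N
C = 7.6/1.01 = 7.5248; K_W = (4C−1)/(4C−4)+0.615/C = 1.1967
τ_max = K_W·8FD/(πd³) = 1.1967·1044.6 = 1250.1 MPa
τ_max ≤ 1480 MPa → acceptable

(a) 15 coils; (b) YES, τ_max = 1250 MPa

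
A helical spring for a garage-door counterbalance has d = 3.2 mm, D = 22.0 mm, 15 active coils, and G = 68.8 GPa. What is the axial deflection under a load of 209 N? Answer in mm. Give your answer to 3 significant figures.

k = Gd⁴/(8D³N_a) = (68.8×10³)(3.2⁴)/(8·22.0³·15) = 5.646 N/mm
δ = F/k = 209 / 5.646 = 37.018 mm

37.0 mm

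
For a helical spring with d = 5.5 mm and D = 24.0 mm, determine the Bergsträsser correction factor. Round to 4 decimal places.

C = D/d = 24.0/5.5 = 4.3636
K_B = (4C+2)/(4C−3) = 19.455/14.455 = 1.3459

1.3459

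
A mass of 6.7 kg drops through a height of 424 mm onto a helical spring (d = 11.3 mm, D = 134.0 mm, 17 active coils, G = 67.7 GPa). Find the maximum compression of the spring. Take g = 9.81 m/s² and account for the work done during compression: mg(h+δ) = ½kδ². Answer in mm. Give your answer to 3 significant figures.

149 mm

k = Gd⁴/(8D³N_a) = (67.7×10³)(11.3⁴)/(8·134.0³·17) = 3.3733 N/mm
W = mg = 6.7 × 9.81 = 65.727 N
½kδ² − Wδ − Wh = 0 → δ = (W + √(W² + 2kWh))/k
δ = (65.727 + √(4320 + 188013))/3.3733 = (65.727 + 438.56)/3.3733 = 149.5 mm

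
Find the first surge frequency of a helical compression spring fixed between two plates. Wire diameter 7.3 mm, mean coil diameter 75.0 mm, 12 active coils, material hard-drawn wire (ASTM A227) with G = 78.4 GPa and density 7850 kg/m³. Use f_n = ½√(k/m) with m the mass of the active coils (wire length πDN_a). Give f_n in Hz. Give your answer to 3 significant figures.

k = Gd⁴/(8D³N_a) = (78.4×10³)(7.3⁴)/(8·75.0³·12) = 5.4973 N/mm = 5497.3 N/m
Wire length L = πDN_a = π·75.0·12 = 2827.4 mm
m = ρ·(πd²/4)·L = 7850 × 41.854×10⁻⁶ m² × 2.8274 m = 0.92896 kg
f_n = ½√(k/m) = 0.5·√(5497.3/0.92896) = 0.5·√(5917.7) = 38.463 Hz

38.5 Hz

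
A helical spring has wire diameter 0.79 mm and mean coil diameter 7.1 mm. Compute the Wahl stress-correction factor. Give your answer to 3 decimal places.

C = D/d = 7.1/0.79 = 8.9873
K_W = (4C−1)/(4C−4) + 0.615/C = 34.949/31.949 + 0.0684 = 1.1623

1.162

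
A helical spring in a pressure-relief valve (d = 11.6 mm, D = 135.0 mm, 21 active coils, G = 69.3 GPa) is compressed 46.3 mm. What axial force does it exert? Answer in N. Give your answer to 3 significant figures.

141 N

k = Gd⁴/(8D³N_a) = (69.3×10³)(11.6⁴)/(8·135.0³·21) = 3.0357 N/mm
F = k·δ = 3.0357 × 46.3 = 140.55 N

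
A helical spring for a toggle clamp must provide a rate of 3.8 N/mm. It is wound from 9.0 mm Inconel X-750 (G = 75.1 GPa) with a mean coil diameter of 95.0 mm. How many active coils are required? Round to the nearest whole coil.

19

N_a = Gd⁴/(8D³k) = (75.1×10³ × 9.0⁴)/(8 × 95.0³ × 3.8)
    = 4.92731e+08 / 2.60642e+07 = 18.9 → 19 coils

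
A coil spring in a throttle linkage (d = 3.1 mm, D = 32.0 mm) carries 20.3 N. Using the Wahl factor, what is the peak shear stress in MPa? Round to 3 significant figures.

Spring index C = D/d = 32.0/3.1 = 10.3226
K_W = (4C−1)/(4C−4) + 0.615/C = 40.290/37.290 + 0.0596 = 1.1400
τ₀ = 8FD/(πd³) = 8·20.3·32.0/(π·3.1³) = 5196.8/93.591 = 55.527 MPa
τ_max = K·τ₀ = 1.1400 × 55.527 = 63.302 MPa

63.3 MPa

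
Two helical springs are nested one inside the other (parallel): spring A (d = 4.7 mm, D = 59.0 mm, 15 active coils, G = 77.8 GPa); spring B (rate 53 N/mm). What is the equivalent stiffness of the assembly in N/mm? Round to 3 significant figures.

k_A = Gd⁴/(8D³N_a) = (77.8×10³)(4.7⁴)/(8·59.0³·15) = 1.5404 N/mm
Parallel: k_eq = 1.5404 + 53 = 54.54 N/mm

54.5 N/mm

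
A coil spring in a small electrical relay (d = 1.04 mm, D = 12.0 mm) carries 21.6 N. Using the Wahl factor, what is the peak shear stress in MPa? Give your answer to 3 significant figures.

Spring index C = D/d = 12.0/1.04 = 11.5385
K_W = (4C−1)/(4C−4) + 0.615/C = 45.154/42.154 + 0.0533 = 1.1245
τ₀ = 8FD/(πd³) = 8·21.6·12.0/(π·1.04³) = 2073.6/3.5339 = 586.78 MPa
τ_max = K·τ₀ = 1.1245 × 586.78 = 659.81 MPa

660 MPa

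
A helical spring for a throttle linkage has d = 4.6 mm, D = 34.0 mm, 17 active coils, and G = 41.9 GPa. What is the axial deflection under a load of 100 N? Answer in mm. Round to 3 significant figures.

28.5 mm

k = Gd⁴/(8D³N_a) = (41.9×10³)(4.6⁴)/(8·34.0³·17) = 3.5097 N/mm
δ = F/k = 100 / 3.5097 = 28.492 mm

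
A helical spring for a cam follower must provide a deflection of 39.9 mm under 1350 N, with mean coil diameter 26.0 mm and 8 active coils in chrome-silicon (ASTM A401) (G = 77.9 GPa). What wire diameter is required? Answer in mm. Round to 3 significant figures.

Required rate k = F/δ = 1350/39.9 = 33.835 N/mm
d = (8D³N_a·k / G)^(1/4) = (8·26.0³·8·33.835 / (77.9×10³))^0.25
  = (488.57)^0.25 = 4.7014 mm

4.70 mm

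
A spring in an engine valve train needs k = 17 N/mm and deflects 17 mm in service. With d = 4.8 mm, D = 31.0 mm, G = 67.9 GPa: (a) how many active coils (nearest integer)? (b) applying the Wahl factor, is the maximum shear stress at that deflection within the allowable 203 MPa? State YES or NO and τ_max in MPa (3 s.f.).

(a) 9 coils; (b) NO, τ_max = 251 MPa

N_a = Gd⁴/(8D³k) = (67.9×10³)(4.8⁴)/(8·31.0³·17) = 8.896 → N_a = 9
Actual rate k = Gd⁴/(8D³·9) = 16.804 N/mm
Working load F = kδ = 16.804·17 = 285.67 N
C = 31.0/4.8 = 6.4583; K_W = (4C−1)/(4C−4)+0.615/C = 1.2326
τ_max = K_W·8FD/(πd³) = 1.2326·203.91 = 251.35 MPa
τ_max > 203 MPa → exceeds allowable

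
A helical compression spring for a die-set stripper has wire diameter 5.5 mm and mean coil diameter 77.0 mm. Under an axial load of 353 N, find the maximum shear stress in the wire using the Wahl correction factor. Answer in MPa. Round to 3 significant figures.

Spring index C = D/d = 77.0/5.5 = 14.0000
K_W = (4C−1)/(4C−4) + 0.615/C = 55.000/52.000 + 0.0439 = 1.1016
τ₀ = 8FD/(πd³) = 8·353·77.0/(π·5.5³) = 217448/522.68 = 416.02 MPa
τ_max = K·τ₀ = 1.1016 × 416.02 = 458.3 MPa

458 MPa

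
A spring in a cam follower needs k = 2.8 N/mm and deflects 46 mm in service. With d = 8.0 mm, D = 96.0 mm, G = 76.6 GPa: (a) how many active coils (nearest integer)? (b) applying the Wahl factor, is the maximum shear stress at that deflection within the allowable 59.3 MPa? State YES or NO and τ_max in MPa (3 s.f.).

N_a = Gd⁴/(8D³k) = (76.6×10³)(8.0⁴)/(8·96.0³·2.8) = 15.83 → N_a = 16
Actual rate k = Gd⁴/(8D³·16) = 2.7705 N/mm
Working load F = kδ = 2.7705·46 = 127.45 N
C = 96.0/8.0 = 12.0000; K_W = (4C−1)/(4C−4)+0.615/C = 1.1194
τ_max = K_W·8FD/(πd³) = 1.1194·60.851 = 68.118 MPa
τ_max > 59.3 MPa → exceeds allowable

(a) 16 coils; (b) NO, τ_max = 68.1 MPa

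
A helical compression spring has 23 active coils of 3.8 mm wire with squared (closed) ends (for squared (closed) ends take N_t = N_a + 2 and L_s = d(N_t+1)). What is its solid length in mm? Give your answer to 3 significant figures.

squared (closed) ends: N_t = N_a + 2 = 23 + 2 = 25
L_s = d·(N_t+1) = 3.8 × 26 = 98.8 mm

98.8 mm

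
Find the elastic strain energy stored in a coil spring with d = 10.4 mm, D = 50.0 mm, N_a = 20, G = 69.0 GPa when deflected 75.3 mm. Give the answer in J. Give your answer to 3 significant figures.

114 J

k = Gd⁴/(8D³N_a) = (69.0×10³)(10.4⁴)/(8·50.0³·20) = 40.36 N/mm
U = ½kδ² = 0.5 × 40.36 × 75.3² = 1.1442e+05 N·mm = 114.42 J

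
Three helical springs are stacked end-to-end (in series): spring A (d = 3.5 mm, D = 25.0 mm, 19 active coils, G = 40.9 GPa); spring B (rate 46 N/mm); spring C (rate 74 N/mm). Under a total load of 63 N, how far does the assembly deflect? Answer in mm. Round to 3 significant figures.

26.6 mm

k_A = Gd⁴/(8D³N_a) = (40.9×10³)(3.5⁴)/(8·25.0³·19) = 2.5842 N/mm
Series: 1/k_eq = 1/2.5842 + 1/46 + 1/74 = 0.42221; k_eq = 2.3685 N/mm
δ = F/k_eq = 63/2.3685 = 26.6 mm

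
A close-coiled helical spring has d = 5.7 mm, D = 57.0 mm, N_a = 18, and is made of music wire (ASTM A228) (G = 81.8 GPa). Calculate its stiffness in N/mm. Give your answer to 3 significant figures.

k = Gd⁴/(8D³N_a) = (81.8×10³ × 5.7⁴) / (8 × 57.0³ × 18)
  = 8.63481e+07 / 2.66678e+07 = 3.2379 N/mm

3.24 N/mm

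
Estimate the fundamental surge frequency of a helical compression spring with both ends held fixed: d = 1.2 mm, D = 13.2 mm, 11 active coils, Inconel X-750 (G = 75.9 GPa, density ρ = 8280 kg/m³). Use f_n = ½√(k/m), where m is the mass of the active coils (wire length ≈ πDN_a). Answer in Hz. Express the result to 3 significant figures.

213 Hz

k = Gd⁴/(8D³N_a) = (75.9×10³)(1.2⁴)/(8·13.2³·11) = 0.77761 N/mm = 777.61 N/m
Wire length L = πDN_a = π·13.2·11 = 456.16 mm
m = ρ·(πd²/4)·L = 8280 × 1.131×10⁻⁶ m² × 0.45616 m = 0.0042717 kg
f_n = ½√(k/m) = 0.5·√(777.61/0.0042717) = 0.5·√(1.8204e+05) = 213.33 Hz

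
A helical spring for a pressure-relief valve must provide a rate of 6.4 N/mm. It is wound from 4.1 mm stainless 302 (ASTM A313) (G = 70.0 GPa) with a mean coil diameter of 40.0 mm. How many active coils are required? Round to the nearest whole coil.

N_a = Gd⁴/(8D³k) = (70.0×10³ × 4.1⁴)/(8 × 40.0³ × 6.4)
    = 1.97803e+07 / 3.2768e+06 = 6.036 → 6 coils

6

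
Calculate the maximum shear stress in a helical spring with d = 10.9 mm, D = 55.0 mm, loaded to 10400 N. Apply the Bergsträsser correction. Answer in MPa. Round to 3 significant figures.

1450 MPa

Spring index C = D/d = 55.0/10.9 = 5.0459
K_B = (4C+2)/(4C−3) = 22.183/17.183 = 1.2910
τ₀ = 8FD/(πd³) = 8·10400·55.0/(π·10.9³) = 4.576e+06/4068.5 = 1124.8 MPa
τ_max = K·τ₀ = 1.2910 × 1124.8 = 1452 MPa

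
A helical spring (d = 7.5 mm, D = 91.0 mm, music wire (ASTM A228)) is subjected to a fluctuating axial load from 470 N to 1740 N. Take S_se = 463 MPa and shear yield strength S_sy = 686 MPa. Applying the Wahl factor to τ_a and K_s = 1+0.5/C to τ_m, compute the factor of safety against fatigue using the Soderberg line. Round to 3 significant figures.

0.567

C = D/d = 91.0/7.5 = 12.1333; K_W = (4C−1)/(4C−4)+0.615/C = 1.1181; K_s = 1+0.5/C = 1.0412
F_a = (F_max−F_min)/2 = 635 N; F_m = (F_max+F_min)/2 = 1105 N
τ_a = K_W·8F_aD/(πd³) = 1.1181 × 348.8 = 389.97 MPa
τ_m = K_s·8F_mD/(πd³) = 1.0412 × 606.96 = 631.97 MPa
Soderberg: 1/n_f = τ_a/S_se + τ_m/S_sy = 389.97/463 + 631.97/686 = 0.84227 + 0.92124 = 1.7635
n_f = 1/1.7635 = 0.567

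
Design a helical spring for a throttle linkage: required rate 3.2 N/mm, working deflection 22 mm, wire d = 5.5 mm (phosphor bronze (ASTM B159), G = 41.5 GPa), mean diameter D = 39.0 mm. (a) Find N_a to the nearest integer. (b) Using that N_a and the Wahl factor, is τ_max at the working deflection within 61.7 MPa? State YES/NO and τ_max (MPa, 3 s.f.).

N_a = Gd⁴/(8D³k) = (41.5×10³)(5.5⁴)/(8·39.0³·3.2) = 25.01 → N_a = 25
Actual rate k = Gd⁴/(8D³·25) = 3.2009 N/mm
Working load F = kδ = 3.2009·22 = 70.42 N
C = 39.0/5.5 = 7.0909; K_W = (4C−1)/(4C−4)+0.615/C = 1.2099
τ_max = K_W·8FD/(πd³) = 1.2099·42.035 = 50.857 MPa
τ_max ≤ 61.7 MPa → acceptable

(a) 25 coils; (b) YES, τ_max = 50.9 MPa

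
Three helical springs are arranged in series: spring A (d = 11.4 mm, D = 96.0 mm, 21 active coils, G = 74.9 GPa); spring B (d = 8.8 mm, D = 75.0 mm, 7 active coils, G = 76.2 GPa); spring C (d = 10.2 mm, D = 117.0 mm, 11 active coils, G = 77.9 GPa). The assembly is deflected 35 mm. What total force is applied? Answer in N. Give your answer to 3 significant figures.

104 N

k_A = Gd⁴/(8D³N_a) = (74.9×10³)(11.4⁴)/(8·96.0³·21) = 8.511 N/mm
k_B = Gd⁴/(8D³N_a) = (76.2×10³)(8.8⁴)/(8·75.0³·7) = 19.343 N/mm
k_C = Gd⁴/(8D³N_a) = (77.9×10³)(10.2⁴)/(8·117.0³·11) = 5.9827 N/mm
Series: 1/k_eq = 1/8.511 + 1/19.343 + 1/5.9827 = 0.33634; k_eq = 2.9732 N/mm
F = k_eq·δ = 2.9732·35 = 104.06 N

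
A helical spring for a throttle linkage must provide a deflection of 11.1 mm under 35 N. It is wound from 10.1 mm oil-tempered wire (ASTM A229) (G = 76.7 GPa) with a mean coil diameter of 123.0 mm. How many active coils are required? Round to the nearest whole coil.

17

Required rate k = F/δ = 35/11.1 = 3.1532 N/mm
N_a = Gd⁴/(8D³k) = (76.7×10³ × 10.1⁴)/(8 × 123.0³ × 3.1532)
    = 7.98143e+08 / 4.69408e+07 = 17 → 17 coils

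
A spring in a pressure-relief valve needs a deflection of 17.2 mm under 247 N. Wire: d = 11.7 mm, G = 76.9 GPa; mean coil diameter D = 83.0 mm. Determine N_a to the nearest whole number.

Required rate k = F/δ = 247/17.2 = 14.36 N/mm
N_a = Gd⁴/(8D³k) = (76.9×10³ × 11.7⁴)/(8 × 83.0³ × 14.36)
    = 1.44102e+09 / 6.5689e+07 = 21.94 → 22 coils

22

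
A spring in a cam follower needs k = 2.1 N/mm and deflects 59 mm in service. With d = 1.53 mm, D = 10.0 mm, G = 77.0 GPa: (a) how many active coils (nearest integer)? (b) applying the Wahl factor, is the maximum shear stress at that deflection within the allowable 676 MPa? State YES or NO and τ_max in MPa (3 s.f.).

(a) 25 coils; (b) NO, τ_max = 1090 MPa

N_a = Gd⁴/(8D³k) = (77.0×10³)(1.53⁴)/(8·10.0³·2.1) = 25.12 → N_a = 25
Actual rate k = Gd⁴/(8D³·25) = 2.1097 N/mm
Working load F = kδ = 2.1097·59 = 124.47 N
C = 10.0/1.53 = 6.5359; K_W = (4C−1)/(4C−4)+0.615/C = 1.2296
τ_max = K_W·8FD/(πd³) = 1.2296·885 = 1088.2 MPa
τ_max > 676 MPa → exceeds allowable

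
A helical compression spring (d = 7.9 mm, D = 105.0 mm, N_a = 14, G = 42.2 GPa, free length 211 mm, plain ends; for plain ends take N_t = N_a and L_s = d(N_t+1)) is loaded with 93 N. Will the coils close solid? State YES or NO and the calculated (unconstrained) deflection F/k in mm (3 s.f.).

NO, δ = 73.4 mm

k = Gd⁴/(8D³N_a) = (42.2×10³)(7.9⁴)/(8·105.0³·14) = 1.2678 N/mm
N_t = 14; L_s = 7.9·15 = 118.5 mm; δ_solid = L₀ − L_s = 211 − 118.5 = 92.5 mm
δ = F/k = 93/1.2678 = 73.358 mm
δ < δ_solid → spring does not go solid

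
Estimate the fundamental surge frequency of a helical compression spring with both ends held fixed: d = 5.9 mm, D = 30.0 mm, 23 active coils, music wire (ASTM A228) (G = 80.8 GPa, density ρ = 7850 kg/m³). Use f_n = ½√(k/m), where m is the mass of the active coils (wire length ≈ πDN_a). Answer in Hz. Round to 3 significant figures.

k = Gd⁴/(8D³N_a) = (80.8×10³)(5.9⁴)/(8·30.0³·23) = 19.708 N/mm = 19708 N/m
Wire length L = πDN_a = π·30.0·23 = 2167.7 mm
m = ρ·(πd²/4)·L = 7850 × 27.34×10⁻⁶ m² × 2.1677 m = 0.46522 kg
f_n = ½√(k/m) = 0.5·√(19708/0.46522) = 0.5·√(42362) = 102.91 Hz

103 Hz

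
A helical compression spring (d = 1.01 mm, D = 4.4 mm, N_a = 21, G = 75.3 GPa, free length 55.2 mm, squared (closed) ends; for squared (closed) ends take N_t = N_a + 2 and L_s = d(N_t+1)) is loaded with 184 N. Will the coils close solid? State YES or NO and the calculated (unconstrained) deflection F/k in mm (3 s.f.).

YES, δ = 33.6 mm

k = Gd⁴/(8D³N_a) = (75.3×10³)(1.01⁴)/(8·4.4³·21) = 5.4754 N/mm
N_t = 23; L_s = 1.01·24 = 24.24 mm; δ_solid = L₀ − L_s = 55.2 − 24.24 = 30.96 mm
δ = F/k = 184/5.4754 = 33.605 mm
δ ≥ δ_solid → spring goes solid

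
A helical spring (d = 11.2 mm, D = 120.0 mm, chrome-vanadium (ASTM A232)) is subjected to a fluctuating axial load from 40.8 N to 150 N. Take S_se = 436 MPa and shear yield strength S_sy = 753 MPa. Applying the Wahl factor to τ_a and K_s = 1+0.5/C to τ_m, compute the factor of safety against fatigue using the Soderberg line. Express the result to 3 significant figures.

16.7

C = D/d = 120.0/11.2 = 10.7143; K_W = (4C−1)/(4C−4)+0.615/C = 1.1346; K_s = 1+0.5/C = 1.0467
F_a = (F_max−F_min)/2 = 54.6 N; F_m = (F_max+F_min)/2 = 95.4 N
τ_a = K_W·8F_aD/(πd³) = 1.1346 × 11.876 = 13.474 MPa
τ_m = K_s·8F_mD/(πd³) = 1.0467 × 20.75 = 21.718 MPa
Soderberg: 1/n_f = τ_a/S_se + τ_m/S_sy = 13.474/436 + 21.718/753 = 0.03090 + 0.02884 = 0.059747
n_f = 1/0.059747 = 16.74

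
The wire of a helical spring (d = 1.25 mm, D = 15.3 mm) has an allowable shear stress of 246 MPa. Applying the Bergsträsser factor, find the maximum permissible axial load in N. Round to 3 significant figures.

11.1 N

C = D/d = 15.3/1.25 = 12.2400
K_B = (4C+2)/(4C−3) = 50.960/45.960 = 1.1088
τ_max = K·8FD/(πd³) → F_max = τ_allow·πd³/(8DK)
F_max = 246·π·1.25³/(8·15.3·1.1088) = 1509.4/135.72 = 11.122 N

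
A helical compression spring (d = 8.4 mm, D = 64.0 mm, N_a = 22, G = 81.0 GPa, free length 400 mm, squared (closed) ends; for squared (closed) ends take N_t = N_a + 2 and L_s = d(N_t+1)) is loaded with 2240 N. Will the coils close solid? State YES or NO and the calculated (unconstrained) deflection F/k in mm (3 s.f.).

k = Gd⁴/(8D³N_a) = (81.0×10³)(8.4⁴)/(8·64.0³·22) = 8.7408 N/mm
N_t = 24; L_s = 8.4·25 = 210 mm; δ_solid = L₀ − L_s = 400 − 210 = 190 mm
δ = F/k = 2240/8.7408 = 256.27 mm
δ ≥ δ_solid → spring goes solid

YES, δ = 256 mm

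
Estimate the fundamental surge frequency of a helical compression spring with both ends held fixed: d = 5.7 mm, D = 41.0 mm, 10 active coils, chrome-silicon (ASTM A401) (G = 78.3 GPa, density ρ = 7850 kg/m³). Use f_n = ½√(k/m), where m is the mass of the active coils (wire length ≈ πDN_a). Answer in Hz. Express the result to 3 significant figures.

121 Hz

k = Gd⁴/(8D³N_a) = (78.3×10³)(5.7⁴)/(8·41.0³·10) = 14.991 N/mm = 14991 N/m
Wire length L = πDN_a = π·41.0·10 = 1288.1 mm
m = ρ·(πd²/4)·L = 7850 × 25.518×10⁻⁶ m² × 1.2881 m = 0.25801 kg
f_n = ½√(k/m) = 0.5·√(14991/0.25801) = 0.5·√(58100) = 120.52 Hz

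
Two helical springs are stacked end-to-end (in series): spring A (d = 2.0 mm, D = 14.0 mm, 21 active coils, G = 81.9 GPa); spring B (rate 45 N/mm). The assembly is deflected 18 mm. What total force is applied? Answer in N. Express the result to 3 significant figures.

48.1 N

k_A = Gd⁴/(8D³N_a) = (81.9×10³)(2.0⁴)/(8·14.0³·21) = 2.8426 N/mm
Series: 1/k_eq = 1/2.8426 + 1/45 = 0.37402; k_eq = 2.6737 N/mm
F = k_eq·δ = 2.6737·18 = 48.126 N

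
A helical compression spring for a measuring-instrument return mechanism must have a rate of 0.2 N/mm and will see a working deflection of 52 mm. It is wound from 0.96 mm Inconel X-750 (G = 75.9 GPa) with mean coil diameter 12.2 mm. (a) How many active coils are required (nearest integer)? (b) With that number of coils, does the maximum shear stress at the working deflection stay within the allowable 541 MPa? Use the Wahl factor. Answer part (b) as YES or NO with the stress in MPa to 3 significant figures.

N_a = Gd⁴/(8D³k) = (75.9×10³)(0.96⁴)/(8·12.2³·0.2) = 22.19 → N_a = 22
Actual rate k = Gd⁴/(8D³·22) = 0.20171 N/mm
Working load F = kδ = 0.20171·52 = 10.489 N
C = 12.2/0.96 = 12.7083; K_W = (4C−1)/(4C−4)+0.615/C = 1.1125
τ_max = K_W·8FD/(πd³) = 1.1125·368.32 = 409.74 MPa
τ_max ≤ 541 MPa → acceptable

(a) 22 coils; (b) YES, τ_max = 410 MPa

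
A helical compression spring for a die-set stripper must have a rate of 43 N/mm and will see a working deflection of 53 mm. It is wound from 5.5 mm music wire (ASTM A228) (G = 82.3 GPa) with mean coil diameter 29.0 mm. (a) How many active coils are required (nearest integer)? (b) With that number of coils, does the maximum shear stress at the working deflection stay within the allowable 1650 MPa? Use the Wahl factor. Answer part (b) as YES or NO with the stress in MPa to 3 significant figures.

N_a = Gd⁴/(8D³k) = (82.3×10³)(5.5⁴)/(8·29.0³·43) = 8.976 → N_a = 9
Actual rate k = Gd⁴/(8D³·9) = 42.887 N/mm
Working load F = kδ = 42.887·53 = 2273 N
C = 29.0/5.5 = 5.2727; K_W = (4C−1)/(4C−4)+0.615/C = 1.2922
τ_max = K_W·8FD/(πd³) = 1.2922·1008.9 = 1303.7 MPa
τ_max ≤ 1650 MPa → acceptable

(a) 9 coils; (b) YES, τ_max = 1300 MPa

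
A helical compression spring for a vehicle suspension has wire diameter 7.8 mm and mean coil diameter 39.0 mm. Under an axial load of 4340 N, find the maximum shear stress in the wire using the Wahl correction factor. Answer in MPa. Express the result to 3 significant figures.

Spring index C = D/d = 39.0/7.8 = 5.0000
K_W = (4C−1)/(4C−4) + 0.615/C = 19.000/16.000 + 0.1230 = 1.3105
τ₀ = 8FD/(πd³) = 8·4340·39.0/(π·7.8³) = 1.35408e+06/1490.8 = 908.26 MPa
τ_max = K·τ₀ = 1.3105 × 908.26 = 1190.3 MPa

1190 MPa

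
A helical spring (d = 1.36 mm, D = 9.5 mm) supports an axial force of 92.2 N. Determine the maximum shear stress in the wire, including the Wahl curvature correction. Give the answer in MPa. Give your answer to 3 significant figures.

1080 MPa

Spring index C = D/d = 9.5/1.36 = 6.9853
K_W = (4C−1)/(4C−4) + 0.615/C = 26.941/23.941 + 0.0880 = 1.2133
τ₀ = 8FD/(πd³) = 8·92.2·9.5/(π·1.36³) = 7007.2/7.9025 = 886.7 MPa
τ_max = K·τ₀ = 1.2133 × 886.7 = 1075.9 MPa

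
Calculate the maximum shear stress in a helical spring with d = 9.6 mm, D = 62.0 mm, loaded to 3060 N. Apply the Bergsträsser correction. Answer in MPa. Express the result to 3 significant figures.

Spring index C = D/d = 62.0/9.6 = 6.4583
K_B = (4C+2)/(4C−3) = 27.833/22.833 = 1.2190
τ₀ = 8FD/(πd³) = 8·3060·62.0/(π·9.6³) = 1.51776e+06/2779.5 = 546.06 MPa
τ_max = K·τ₀ = 1.2190 × 546.06 = 665.63 MPa

666 MPa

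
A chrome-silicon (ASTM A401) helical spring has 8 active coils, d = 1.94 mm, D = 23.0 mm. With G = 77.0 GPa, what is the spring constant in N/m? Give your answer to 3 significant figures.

1400 N/m

k = Gd⁴/(8D³N_a) = (77.0×10³ × 1.94⁴) / (8 × 23.0³ × 8)
  = 1.09068e+06 / 778688 = 1.4007 N/mm = 1400.7 N/m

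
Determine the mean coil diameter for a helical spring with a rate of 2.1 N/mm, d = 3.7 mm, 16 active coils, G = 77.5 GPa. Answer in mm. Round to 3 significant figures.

37.8 mm

D = (Gd⁴/(8N_a·k))^(1/3) = (77.5×10³·3.7⁴/(8·16·2.1))^(1/3)
  = (54035.5)^(1/3) = 37.8059 mm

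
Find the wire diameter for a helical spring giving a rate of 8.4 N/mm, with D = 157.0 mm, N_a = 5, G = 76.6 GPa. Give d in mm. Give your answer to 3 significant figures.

d = (8D³N_a·k / G)^(1/4) = (8·157.0³·5·8.4 / (76.6×10³))^0.25
  = (16975)^0.25 = 11.4144 mm

11.4 mm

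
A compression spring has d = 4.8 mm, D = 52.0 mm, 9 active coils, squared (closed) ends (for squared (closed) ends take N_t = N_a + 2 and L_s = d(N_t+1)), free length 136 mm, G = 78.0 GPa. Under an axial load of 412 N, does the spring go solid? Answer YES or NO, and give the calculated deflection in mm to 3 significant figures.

k = Gd⁴/(8D³N_a) = (78.0×10³)(4.8⁴)/(8·52.0³·9) = 4.0899 N/mm
N_t = 11; L_s = 4.8·12 = 57.6 mm; δ_solid = L₀ − L_s = 136 − 57.6 = 78.4 mm
δ = F/k = 412/4.0899 = 100.73 mm
δ ≥ δ_solid → spring goes solid

YES, δ = 101 mm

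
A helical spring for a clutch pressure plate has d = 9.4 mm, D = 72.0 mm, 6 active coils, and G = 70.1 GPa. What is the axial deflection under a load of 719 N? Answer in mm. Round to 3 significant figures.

k = Gd⁴/(8D³N_a) = (70.1×10³)(9.4⁴)/(8·72.0³·6) = 30.549 N/mm
δ = F/k = 719 / 30.549 = 23.536 mm

23.5 mm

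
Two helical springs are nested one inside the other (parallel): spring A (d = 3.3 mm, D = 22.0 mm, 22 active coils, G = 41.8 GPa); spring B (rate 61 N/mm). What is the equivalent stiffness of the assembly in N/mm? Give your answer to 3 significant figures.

k_A = Gd⁴/(8D³N_a) = (41.8×10³)(3.3⁴)/(8·22.0³·22) = 2.6452 N/mm
Parallel: k_eq = 2.6452 + 61 = 63.645 N/mm

63.6 N/mm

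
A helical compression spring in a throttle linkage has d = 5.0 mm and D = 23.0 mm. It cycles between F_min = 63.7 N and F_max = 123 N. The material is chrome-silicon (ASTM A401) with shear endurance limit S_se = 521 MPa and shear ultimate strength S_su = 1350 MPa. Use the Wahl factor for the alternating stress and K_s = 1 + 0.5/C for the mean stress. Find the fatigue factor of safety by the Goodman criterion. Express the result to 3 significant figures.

C = D/d = 23.0/5.0 = 4.6000; K_W = (4C−1)/(4C−4)+0.615/C = 1.3420; K_s = 1+0.5/C = 1.1087
F_a = (F_max−F_min)/2 = 29.65 N; F_m = (F_max+F_min)/2 = 93.35 N
τ_a = K_W·8F_aD/(πd³) = 1.3420 × 13.893 = 18.644 MPa
τ_m = K_s·8F_mD/(πd³) = 1.1087 × 43.739 = 48.494 MPa
Goodman: 1/n_f = τ_a/S_se + τ_m/S_su = 18.644/521 + 48.494/1350 = 0.03579 + 0.03592 = 0.071707
n_f = 1/0.071707 = 13.95

13.9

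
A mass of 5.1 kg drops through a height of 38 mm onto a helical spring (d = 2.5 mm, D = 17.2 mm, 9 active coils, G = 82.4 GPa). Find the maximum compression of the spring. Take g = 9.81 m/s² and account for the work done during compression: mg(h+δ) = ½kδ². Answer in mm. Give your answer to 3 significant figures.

27.3 mm

k = Gd⁴/(8D³N_a) = (82.4×10³)(2.5⁴)/(8·17.2³·9) = 8.7856 N/mm
W = mg = 5.1 × 9.81 = 50.031 N
½kδ² − Wδ − Wh = 0 → δ = (W + √(W² + 2kWh))/k
δ = (50.031 + √(2503.1 + 33405.8))/8.7856 = (50.031 + 189.5)/8.7856 = 27.264 mm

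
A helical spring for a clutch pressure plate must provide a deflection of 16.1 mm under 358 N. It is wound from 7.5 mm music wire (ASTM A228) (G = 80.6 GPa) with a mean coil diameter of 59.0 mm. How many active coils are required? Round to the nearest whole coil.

Required rate k = F/δ = 358/16.1 = 22.236 N/mm
N_a = Gd⁴/(8D³k) = (80.6×10³ × 7.5⁴)/(8 × 59.0³ × 22.236)
    = 2.55023e+08 / 3.65345e+07 = 6.98 → 7 coils

7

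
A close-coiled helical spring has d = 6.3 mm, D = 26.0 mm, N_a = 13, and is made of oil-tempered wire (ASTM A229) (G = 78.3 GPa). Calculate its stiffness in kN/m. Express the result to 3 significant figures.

67.5 kN/m

k = Gd⁴/(8D³N_a) = (78.3×10³ × 6.3⁴) / (8 × 26.0³ × 13)
  = 1.23346e+08 / 1.8279e+06 = 67.479 N/mm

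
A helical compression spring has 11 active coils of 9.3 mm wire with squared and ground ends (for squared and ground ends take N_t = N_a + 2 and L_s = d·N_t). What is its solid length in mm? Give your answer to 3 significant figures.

121 mm

squared and ground ends: N_t = N_a + 2 = 11 + 2 = 13
L_s = d·N_t = 9.3 × 13 = 120.9 mm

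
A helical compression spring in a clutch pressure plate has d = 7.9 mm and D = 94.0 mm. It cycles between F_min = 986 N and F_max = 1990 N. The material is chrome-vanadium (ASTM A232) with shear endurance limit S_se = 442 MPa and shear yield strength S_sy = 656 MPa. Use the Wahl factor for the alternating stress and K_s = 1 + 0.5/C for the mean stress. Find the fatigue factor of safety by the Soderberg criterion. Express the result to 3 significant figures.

C = D/d = 94.0/7.9 = 11.8987; K_W = (4C−1)/(4C−4)+0.615/C = 1.1205; K_s = 1+0.5/C = 1.0420
F_a = (F_max−F_min)/2 = 502 N; F_m = (F_max+F_min)/2 = 1488 N
τ_a = K_W·8F_aD/(πd³) = 1.1205 × 243.72 = 273.09 MPa
τ_m = K_s·8F_mD/(πd³) = 1.0420 × 722.42 = 752.78 MPa
Soderberg: 1/n_f = τ_a/S_se + τ_m/S_sy = 273.09/442 + 752.78/656 = 0.61785 + 1.14753 = 1.7654
n_f = 1/1.7654 = 0.5665

0.566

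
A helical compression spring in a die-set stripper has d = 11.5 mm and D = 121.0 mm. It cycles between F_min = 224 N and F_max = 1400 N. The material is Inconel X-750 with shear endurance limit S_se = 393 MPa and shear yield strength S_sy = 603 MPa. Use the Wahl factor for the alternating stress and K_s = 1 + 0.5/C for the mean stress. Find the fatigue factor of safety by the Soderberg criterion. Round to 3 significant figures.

1.59

C = D/d = 121.0/11.5 = 10.5217; K_W = (4C−1)/(4C−4)+0.615/C = 1.1372; K_s = 1+0.5/C = 1.0475
F_a = (F_max−F_min)/2 = 588 N; F_m = (F_max+F_min)/2 = 812 N
τ_a = K_W·8F_aD/(πd³) = 1.1372 × 119.13 = 135.47 MPa
τ_m = K_s·8F_mD/(πd³) = 1.0475 × 164.51 = 172.33 MPa
Soderberg: 1/n_f = τ_a/S_se + τ_m/S_sy = 135.47/393 + 172.33/603 = 0.34472 + 0.28578 = 0.6305
n_f = 1/0.6305 = 1.586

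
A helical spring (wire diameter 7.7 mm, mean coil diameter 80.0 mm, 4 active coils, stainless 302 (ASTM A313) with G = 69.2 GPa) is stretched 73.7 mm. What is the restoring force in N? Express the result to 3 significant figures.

k = Gd⁴/(8D³N_a) = (69.2×10³)(7.7⁴)/(8·80.0³·4) = 14.847 N/mm
F = k·δ = 14.847 × 73.7 = 1094.2 N

1090 N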